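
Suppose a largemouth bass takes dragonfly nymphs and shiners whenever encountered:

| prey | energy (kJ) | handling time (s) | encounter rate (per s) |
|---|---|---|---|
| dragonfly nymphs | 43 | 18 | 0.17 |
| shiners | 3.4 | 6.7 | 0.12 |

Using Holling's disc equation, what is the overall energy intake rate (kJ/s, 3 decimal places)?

1.587 kJ/s

R = Σλ_iE_i / (1 + Σλ_ih_i)
Numerator: 0.17×43 + 0.12×3.4 = 7.718
Denominator: 1 + 0.17×18 + 0.12×6.7 = 4.864
R = 7.718/4.864 = 1.587 kJ/s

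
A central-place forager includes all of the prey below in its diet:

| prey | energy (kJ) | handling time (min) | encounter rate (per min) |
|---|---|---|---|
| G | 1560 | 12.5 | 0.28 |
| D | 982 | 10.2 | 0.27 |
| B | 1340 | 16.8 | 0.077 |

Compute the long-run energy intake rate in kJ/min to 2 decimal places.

94.19 kJ/min

Energy encountered per unit search time: 0.28×1560 + 0.27×982 + 0.077×1340 = 805.1 kJ/min.
Handling time per unit search time: 0.28×12.5 + 0.27×10.2 + 0.077×16.8 = 7.548.
Rate = 805.1/(1 + 7.548) = 94.19 kJ/min.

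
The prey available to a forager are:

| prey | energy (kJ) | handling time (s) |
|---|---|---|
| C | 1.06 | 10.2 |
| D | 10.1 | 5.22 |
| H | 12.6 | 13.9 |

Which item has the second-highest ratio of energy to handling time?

In descending order of E/h:
D: 10.1/5.22 = 1.93 kJ/s
H: 12.6/13.9 = 0.906 kJ/s
C: 1.06/10.2 = 0.104 kJ/s

H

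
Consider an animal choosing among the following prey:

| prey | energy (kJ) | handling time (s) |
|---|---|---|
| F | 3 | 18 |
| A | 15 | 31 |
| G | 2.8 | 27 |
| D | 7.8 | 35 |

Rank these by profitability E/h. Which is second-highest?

Profitability E/h (kJ/s): F = 3/18 = 0.167, A = 15/31 = 0.484, G = 2.8/27 = 0.104, D = 7.8/35 = 0.223.
Ranked: A > D > F > G.

D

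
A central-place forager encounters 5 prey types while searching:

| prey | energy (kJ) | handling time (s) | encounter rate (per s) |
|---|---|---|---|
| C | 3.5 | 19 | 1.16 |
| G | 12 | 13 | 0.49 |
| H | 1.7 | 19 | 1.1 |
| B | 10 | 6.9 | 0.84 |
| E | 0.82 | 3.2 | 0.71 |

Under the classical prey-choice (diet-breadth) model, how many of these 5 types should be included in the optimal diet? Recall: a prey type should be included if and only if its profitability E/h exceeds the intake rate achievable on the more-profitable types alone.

E/h in descending order: B 1.45, G 0.923, E 0.256, C 0.184, H 0.0895 kJ/s. The optimal diet is the largest prefix of this list for which every included type satisfies E_i/h_i > R on the types above it.
Rate on top 1: 1.236. G: 0.923 < 1.236 → exclude; stop.
Optimal diet: B — 1 of 5 types.

1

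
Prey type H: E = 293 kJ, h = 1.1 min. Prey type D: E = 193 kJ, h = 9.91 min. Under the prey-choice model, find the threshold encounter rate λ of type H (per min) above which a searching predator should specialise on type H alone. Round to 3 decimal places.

At the threshold, the rate on type H alone equals the profitability of type D: λ·293/(1 + λ·1.1) = 193/9.91 = 19.48.
Rearranging, λ(293 − 19.48×1.1) = 19.48, so λ = 19.48/271.6 = 0.07171 per min.

0.072 per min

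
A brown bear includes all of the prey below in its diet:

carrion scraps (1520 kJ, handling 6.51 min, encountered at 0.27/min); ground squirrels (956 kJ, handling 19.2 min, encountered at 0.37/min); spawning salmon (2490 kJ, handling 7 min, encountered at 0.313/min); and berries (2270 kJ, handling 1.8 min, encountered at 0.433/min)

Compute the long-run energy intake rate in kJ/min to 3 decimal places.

R = Σλ_iE_i / (1 + Σλ_ih_i)
Numerator: 0.27×1520 + 0.37×956 + 0.313×2490 + 0.433×2270 = 2526
Denominator: 1 + 0.27×6.51 + 0.37×19.2 + 0.313×7 + 0.433×1.8 = 12.83
R = 2526/12.83 = 196.9 kJ/min

196.881 kJ/min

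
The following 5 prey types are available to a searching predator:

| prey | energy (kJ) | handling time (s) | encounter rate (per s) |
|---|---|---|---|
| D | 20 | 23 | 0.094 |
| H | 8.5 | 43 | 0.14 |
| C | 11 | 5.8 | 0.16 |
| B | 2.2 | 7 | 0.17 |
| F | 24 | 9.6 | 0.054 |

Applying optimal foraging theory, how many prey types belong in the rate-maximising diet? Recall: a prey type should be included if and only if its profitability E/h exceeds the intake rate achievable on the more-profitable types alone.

2

Rank by E/h (kJ/s): F 2.5, C 1.9, D 0.87, B 0.314, H 0.198. Include each in turn until the next type's E/h falls below the running intake rate.
Rate on top 1: 0.8535. C: 1.9 > 0.8535 → include.
Rate on top 2: 1.249. D: 0.87 < 1.249 → exclude; stop.
Optimal diet: F, C — 2 of 5 types.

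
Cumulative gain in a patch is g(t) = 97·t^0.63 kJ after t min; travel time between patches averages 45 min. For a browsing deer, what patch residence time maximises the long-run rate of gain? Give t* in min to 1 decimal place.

76.6 min

By the marginal value theorem, leave when the instantaneous gain rate g'(t) equals the habitat-wide average g(t)/(T + t).
g'(t) = 0.63·97·t^-0.37. Setting 0.63·97·t^-0.37 = 97·t^0.63/(45+t) gives 0.63(45+t) = t, so 0.37·t = 0.63×45.
t* = 0.63×45/0.37 = 76.62 min.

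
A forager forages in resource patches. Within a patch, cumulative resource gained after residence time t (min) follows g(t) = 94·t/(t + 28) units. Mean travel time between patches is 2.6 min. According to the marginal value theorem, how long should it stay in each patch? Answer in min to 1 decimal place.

Optimal t* satisfies g'(t*) = g(t*)/(T + t*).
g'(t) = 94·28/(t + 28)². Setting 94·28/(t+28)² = 94t/[(t+28)(2.6+t)] gives 28(2.6+t) = t(t+28), so t² = 28×2.6 = 72.8.
t* = √72.8 = 8.532 min.

8.5 min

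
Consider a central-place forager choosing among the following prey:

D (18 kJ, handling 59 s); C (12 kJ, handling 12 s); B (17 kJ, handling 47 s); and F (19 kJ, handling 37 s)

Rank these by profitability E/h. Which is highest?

C

Profitability E/h (kJ/s): D = 18/59 = 0.305, C = 12/12 = 1, B = 17/47 = 0.362, F = 19/37 = 0.514.
Ranked: C > F > B > D.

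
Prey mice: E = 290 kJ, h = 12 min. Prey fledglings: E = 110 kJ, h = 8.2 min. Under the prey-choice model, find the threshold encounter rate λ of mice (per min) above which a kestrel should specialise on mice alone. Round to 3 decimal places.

0.104 per min

The zero-one rule: include fledglings iff E₂/h₂ > λE₁/(1+λh₁). Equality gives the switch point.
λE₁h₂ = E₂ + λE₂h₁ ⇒ λ = E₂/(E₁h₂ − E₂h₁) = 110/(2378 − 1320) = 0.104 per min.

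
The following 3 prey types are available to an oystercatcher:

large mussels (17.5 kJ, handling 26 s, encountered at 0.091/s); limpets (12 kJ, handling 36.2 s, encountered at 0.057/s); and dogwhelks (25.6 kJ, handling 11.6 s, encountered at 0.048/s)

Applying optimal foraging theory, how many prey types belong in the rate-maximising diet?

1

Profitabilities (E/h, kJ/s): dogwhelks 2.21, large mussels 0.673, limpets 0.331. Add prey in this order while the next type's profitability exceeds the intake rate on those already taken.
Rate on top 1: 0.7893. large mussels: 0.673 < 0.7893 → exclude; stop.
Optimal diet: dogwhelks — 1 of 3 types.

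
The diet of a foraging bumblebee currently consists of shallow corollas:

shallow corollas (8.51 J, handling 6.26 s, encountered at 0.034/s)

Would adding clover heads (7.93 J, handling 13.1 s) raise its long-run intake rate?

Yes

On shallow corollas alone, R = ΣλE/(1+Σλh) = 0.2893/1.213 = 0.2386 J/s.
Profitability of clover heads: 7.93/13.1 = 0.6053 J/s.
0.6053 > 0.2386, so adding clover heads raises the average — include it.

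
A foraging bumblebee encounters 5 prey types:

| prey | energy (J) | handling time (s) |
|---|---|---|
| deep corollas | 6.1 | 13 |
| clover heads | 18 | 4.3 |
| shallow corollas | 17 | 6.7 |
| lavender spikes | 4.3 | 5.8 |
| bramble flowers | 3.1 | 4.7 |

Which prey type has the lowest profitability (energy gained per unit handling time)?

In descending order of E/h:
clover heads: 18/4.3 = 4.19 J/s
shallow corollas: 17/6.7 = 2.54 J/s
lavender spikes: 4.3/5.8 = 0.741 J/s
bramble flowers: 3.1/4.7 = 0.66 J/s
deep corollas: 6.1/13 = 0.469 J/s

deep corollas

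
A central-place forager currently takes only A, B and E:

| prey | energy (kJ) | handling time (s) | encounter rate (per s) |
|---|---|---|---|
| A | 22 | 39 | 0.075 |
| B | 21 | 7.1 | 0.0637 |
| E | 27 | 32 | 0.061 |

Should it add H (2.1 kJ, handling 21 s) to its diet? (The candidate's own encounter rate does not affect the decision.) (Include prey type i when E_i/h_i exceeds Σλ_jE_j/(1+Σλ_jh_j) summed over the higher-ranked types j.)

On A, B and E alone, R = ΣλE/(1+Σλh) = 4.635/6.329 = 0.7323 kJ/s.
H: E/h = 2.1/21 = 0.1 kJ/s.
0.1 < 0.7323, so adding H would lower the average — exclude it.

No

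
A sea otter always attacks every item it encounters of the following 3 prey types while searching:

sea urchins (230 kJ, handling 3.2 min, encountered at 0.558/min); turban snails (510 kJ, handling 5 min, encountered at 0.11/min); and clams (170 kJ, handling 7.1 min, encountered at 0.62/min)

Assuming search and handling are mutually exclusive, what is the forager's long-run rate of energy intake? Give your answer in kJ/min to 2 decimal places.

37.46 kJ/min

Energy encountered per unit search time: 0.558×230 + 0.11×510 + 0.62×170 = 289.8 kJ/min.
Handling time per unit search time: 0.558×3.2 + 0.11×5 + 0.62×7.1 = 6.738.
Rate = 289.8/(1 + 6.738) = 37.46 kJ/min.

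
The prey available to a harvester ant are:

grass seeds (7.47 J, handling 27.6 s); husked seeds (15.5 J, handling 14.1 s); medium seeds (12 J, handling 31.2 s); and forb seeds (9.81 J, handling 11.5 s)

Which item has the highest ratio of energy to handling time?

Profitability E/h (J/s): grass seeds = 7.47/27.6 = 0.271, husked seeds = 15.5/14.1 = 1.1, medium seeds = 12/31.2 = 0.385, forb seeds = 9.81/11.5 = 0.853.
Ranked: husked seeds > forb seeds > medium seeds > grass seeds.

husked seeds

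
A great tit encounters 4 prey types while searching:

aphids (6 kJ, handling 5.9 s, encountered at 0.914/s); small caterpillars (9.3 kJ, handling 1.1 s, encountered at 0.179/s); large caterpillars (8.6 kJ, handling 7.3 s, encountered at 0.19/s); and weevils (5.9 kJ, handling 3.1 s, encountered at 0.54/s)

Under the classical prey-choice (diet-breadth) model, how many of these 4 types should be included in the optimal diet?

2

Rank by E/h (kJ/s): small caterpillars 8.45, weevils 1.9, large caterpillars 1.18, aphids 1.02. Include each in turn until the next type's E/h falls below the running intake rate.
Rate on top 1: 1.391. weevils: 1.9 > 1.391 → include.
Rate on top 2: 1.69. large caterpillars: 1.18 < 1.69 → exclude; stop.
Optimal diet: small caterpillars, weevils — 2 of 4 types.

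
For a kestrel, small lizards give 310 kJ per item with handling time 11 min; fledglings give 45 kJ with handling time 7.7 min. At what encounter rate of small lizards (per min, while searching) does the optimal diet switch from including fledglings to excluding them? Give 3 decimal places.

At the threshold, the rate on small lizards alone equals the profitability of fledglings: λ·310/(1 + λ·11) = 45/7.7 = 5.844.
Rearranging, λ(310 − 5.844×11) = 5.844, so λ = 5.844/245.7 = 0.02378 per min.

0.024 per min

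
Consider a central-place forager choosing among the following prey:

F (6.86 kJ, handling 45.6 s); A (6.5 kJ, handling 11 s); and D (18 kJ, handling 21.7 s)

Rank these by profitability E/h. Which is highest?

Profitability E/h (kJ/s): F = 6.86/45.6 = 0.15, A = 6.5/11 = 0.591, D = 18/21.7 = 0.829.
Ranked: D > A > F.

D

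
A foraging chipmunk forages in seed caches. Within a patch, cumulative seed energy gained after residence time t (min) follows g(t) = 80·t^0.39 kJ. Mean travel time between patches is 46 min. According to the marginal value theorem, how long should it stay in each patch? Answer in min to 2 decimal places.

29.41 min

Maximise g(t)/(T+t): set derivative to zero → g'(t)(T+t) = g(t).
g'(t) = 0.39·80·t^-0.61. Setting 0.39·80·t^-0.61 = 80·t^0.39/(46+t) gives 0.39(46+t) = t, so 0.61·t = 0.39×46.
t* = 0.39×46/0.61 = 29.41 min.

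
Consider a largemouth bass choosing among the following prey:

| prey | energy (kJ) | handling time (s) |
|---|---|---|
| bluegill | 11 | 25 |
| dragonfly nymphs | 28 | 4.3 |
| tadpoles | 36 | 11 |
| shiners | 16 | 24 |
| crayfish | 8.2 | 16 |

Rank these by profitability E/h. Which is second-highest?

tadpoles

Profitability E/h (kJ/s): bluegill = 11/25 = 0.44, dragonfly nymphs = 28/4.3 = 6.51, tadpoles = 36/11 = 3.27, shiners = 16/24 = 0.667, crayfish = 8.2/16 = 0.512.
Ranked: dragonfly nymphs > tadpoles > shiners > crayfish > bluegill.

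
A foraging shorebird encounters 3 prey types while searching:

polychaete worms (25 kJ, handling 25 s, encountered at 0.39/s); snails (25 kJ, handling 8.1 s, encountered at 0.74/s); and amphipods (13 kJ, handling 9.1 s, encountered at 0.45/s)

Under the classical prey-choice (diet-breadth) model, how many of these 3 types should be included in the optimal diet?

Rank by E/h (kJ/s): snails 3.09, amphipods 1.43, polychaete worms 1. Include each in turn until the next type's E/h falls below the running intake rate.
Rate on top 1: 2.645. amphipods: 1.43 < 2.645 → exclude; stop.
Optimal diet: snails — 1 of 3 types.

1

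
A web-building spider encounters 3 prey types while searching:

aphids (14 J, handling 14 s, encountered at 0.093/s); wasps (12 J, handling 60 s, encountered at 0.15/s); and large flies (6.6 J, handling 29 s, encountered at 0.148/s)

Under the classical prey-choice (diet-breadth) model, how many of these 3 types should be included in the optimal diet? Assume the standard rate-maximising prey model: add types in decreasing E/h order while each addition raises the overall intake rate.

1

Profitabilities (E/h, J/s): aphids 1, large flies 0.228, wasps 0.2. Add prey in this order while the next type's profitability exceeds the intake rate on those already taken.
Rate on top 1: 0.5656. large flies: 0.228 < 0.5656 → exclude; stop.
Optimal diet: aphids — 1 of 3 types.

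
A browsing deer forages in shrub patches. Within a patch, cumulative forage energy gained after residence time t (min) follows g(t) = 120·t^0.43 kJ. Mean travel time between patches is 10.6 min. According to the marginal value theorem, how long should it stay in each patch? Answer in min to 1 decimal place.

8.0 min

By the marginal value theorem, leave when the instantaneous gain rate g'(t) equals the habitat-wide average g(t)/(T + t).
g'(t) = 0.43·120·t^-0.57. Setting 0.43·120·t^-0.57 = 120·t^0.43/(10.6+t) gives 0.43(10.6+t) = t, so 0.57·t = 0.43×10.6.
t* = 0.43×10.6/0.57 = 7.996 min.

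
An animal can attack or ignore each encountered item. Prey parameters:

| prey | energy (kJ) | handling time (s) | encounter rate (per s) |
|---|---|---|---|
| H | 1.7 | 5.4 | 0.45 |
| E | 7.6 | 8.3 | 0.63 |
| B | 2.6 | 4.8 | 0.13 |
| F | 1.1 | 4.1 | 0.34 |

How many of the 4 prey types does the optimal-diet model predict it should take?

Rank by E/h (kJ/s): E 0.916, B 0.542, H 0.315, F 0.268. Include each in turn until the next type's E/h falls below the running intake rate.
Rate on top 1: 0.7687. B: 0.542 < 0.7687 → exclude; stop.
Optimal diet: E — 1 of 4 types.

1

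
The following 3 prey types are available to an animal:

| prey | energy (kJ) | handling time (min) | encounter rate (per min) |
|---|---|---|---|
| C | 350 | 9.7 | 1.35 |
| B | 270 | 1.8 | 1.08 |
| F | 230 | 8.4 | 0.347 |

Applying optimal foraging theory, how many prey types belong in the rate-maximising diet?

E/h in descending order: B 150, C 36.1, F 27.4 kJ/min. The optimal diet is the largest prefix of this list for which every included type satisfies E_i/h_i > R on the types above it.
Rate on top 1: 99.05. C: 36.1 < 99.05 → exclude; stop.
Optimal diet: B — 1 of 3 types.

1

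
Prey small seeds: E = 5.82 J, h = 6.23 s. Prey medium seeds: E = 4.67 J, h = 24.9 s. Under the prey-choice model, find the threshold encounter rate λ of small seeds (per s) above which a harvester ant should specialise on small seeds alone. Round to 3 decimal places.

Drop medium seeds once their profitability E₂/h₂ falls below the rate achievable on small seeds alone: E₂/h₂ = λE₁/(1 + λh₁).
Solve for λ: λE₁h₂ = E₂(1 + λh₁) → λ(E₁h₂ − E₂h₁) = E₂ → λ = E₂/(E₁h₂ − E₂h₁).
λ = 4.67/(5.82×24.9 − 4.67×6.23) = 4.67/115.8 = 0.04032 per s.

0.040 per s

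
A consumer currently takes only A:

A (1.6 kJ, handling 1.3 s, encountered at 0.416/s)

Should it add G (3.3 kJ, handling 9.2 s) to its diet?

Current rate: (0.416×1.6)/(1 + 0.416×1.3) = 0.432 kJ/s.
Profitability of G: 3.3/9.2 = 0.3587 kJ/s.
Since 0.3587 < R, time spent handling G is better spent searching.

No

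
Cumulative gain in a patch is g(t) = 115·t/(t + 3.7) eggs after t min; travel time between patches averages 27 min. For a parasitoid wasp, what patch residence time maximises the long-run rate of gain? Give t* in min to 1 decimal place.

10.0 min

Optimal t* satisfies g'(t*) = g(t*)/(T + t*).
g'(t) = 115·3.7/(t + 3.7)². Setting 115·3.7/(t+3.7)² = 115t/[(t+3.7)(27+t)] gives 3.7(27+t) = t(t+3.7), so t² = 3.7×27 = 99.9.
t* = √99.9 = 9.995 min.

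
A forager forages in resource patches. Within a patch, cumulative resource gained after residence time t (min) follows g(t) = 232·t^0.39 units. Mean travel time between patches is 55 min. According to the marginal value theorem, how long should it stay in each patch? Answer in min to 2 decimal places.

35.16 min

Optimal t* satisfies g'(t*) = g(t*)/(T + t*).
g'(t) = 0.39·232·t^-0.61. Setting 0.39·232·t^-0.61 = 232·t^0.39/(55+t) gives 0.39(55+t) = t, so 0.61·t = 0.39×55.
t* = 0.39×55/0.61 = 35.16 min.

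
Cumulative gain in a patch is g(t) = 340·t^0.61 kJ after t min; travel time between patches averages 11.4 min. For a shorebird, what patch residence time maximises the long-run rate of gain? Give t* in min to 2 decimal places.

17.83 min

By the marginal value theorem, leave when the instantaneous gain rate g'(t) equals the habitat-wide average g(t)/(T + t).
g'(t) = 0.61·340·t^-0.39. Setting 0.61·340·t^-0.39 = 340·t^0.61/(11.4+t) gives 0.61(11.4+t) = t, so 0.39·t = 0.61×11.4.
t* = 0.61×11.4/0.39 = 17.83 min.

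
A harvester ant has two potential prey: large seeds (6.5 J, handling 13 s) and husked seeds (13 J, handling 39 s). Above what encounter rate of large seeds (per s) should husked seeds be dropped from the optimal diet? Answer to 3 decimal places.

0.154 per s

At the threshold, the rate on large seeds alone equals the profitability of husked seeds: λ·6.5/(1 + λ·13) = 13/39 = 0.3333.
Rearranging, λ(6.5 − 0.3333×13) = 0.3333, so λ = 0.3333/2.167 = 0.1538 per s.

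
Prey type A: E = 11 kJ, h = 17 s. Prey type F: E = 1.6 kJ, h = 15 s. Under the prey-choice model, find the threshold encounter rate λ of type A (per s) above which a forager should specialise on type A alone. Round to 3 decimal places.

0.012 per s

At the threshold, the rate on type A alone equals the profitability of type F: λ·11/(1 + λ·17) = 1.6/15 = 0.1067.
Rearranging, λ(11 − 0.1067×17) = 0.1067, so λ = 0.1067/9.187 = 0.01161 per s.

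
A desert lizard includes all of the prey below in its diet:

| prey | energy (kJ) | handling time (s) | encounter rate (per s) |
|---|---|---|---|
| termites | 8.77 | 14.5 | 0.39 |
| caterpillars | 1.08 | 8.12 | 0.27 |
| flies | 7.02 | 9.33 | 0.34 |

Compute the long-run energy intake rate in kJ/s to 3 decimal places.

0.507 kJ/s

R = (0.39×8.77 + 0.27×1.08 + 0.34×7.02) / (1 + 0.39×14.5 + 0.27×8.12 + 0.34×9.33) = 6.099/12.02 = 0.5074 kJ/s.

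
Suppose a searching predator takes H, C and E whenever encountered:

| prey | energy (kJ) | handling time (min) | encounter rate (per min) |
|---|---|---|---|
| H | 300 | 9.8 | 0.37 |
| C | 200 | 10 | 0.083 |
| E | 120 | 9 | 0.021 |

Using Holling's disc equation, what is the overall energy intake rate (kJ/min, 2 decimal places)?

R = Σλ_iE_i / (1 + Σλ_ih_i)
Numerator: 0.37×300 + 0.083×200 + 0.021×120 = 130.1
Denominator: 1 + 0.37×9.8 + 0.083×10 + 0.021×9 = 5.645
R = 130.1/5.645 = 23.05 kJ/min

23.05 kJ/min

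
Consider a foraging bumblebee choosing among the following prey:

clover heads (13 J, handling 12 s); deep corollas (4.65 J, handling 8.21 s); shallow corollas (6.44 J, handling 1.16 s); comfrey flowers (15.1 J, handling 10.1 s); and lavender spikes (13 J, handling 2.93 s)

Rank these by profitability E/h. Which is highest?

shallow corollas

In descending order of E/h:
shallow corollas: 6.44/1.16 = 5.55 J/s
lavender spikes: 13/2.93 = 4.44 J/s
comfrey flowers: 15.1/10.1 = 1.5 J/s
clover heads: 13/12 = 1.08 J/s
deep corollas: 4.65/8.21 = 0.566 J/s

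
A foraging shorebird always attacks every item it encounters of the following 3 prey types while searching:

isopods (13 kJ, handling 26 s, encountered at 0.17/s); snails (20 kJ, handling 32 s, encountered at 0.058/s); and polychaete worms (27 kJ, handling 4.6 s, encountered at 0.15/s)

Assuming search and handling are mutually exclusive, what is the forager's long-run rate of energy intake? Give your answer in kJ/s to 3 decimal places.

Energy encountered per unit search time: 0.17×13 + 0.058×20 + 0.15×27 = 7.42 kJ/s.
Handling time per unit search time: 0.17×26 + 0.058×32 + 0.15×4.6 = 6.966.
Rate = 7.42/(1 + 6.966) = 0.9315 kJ/s.

0.931 kJ/s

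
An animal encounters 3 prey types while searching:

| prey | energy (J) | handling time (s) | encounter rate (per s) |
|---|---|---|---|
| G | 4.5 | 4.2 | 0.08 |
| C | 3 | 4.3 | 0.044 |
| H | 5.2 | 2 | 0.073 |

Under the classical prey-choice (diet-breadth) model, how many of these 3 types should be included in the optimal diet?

3

E/h in descending order: H 2.6, G 1.07, C 0.698 J/s. The optimal diet is the largest prefix of this list for which every included type satisfies E_i/h_i > R on the types above it.
Rate on top 1: 0.3312. G: 1.07 > 0.3312 → include.
Rate on top 2: 0.4991. C: 0.698 > 0.4991 → include.
Optimal diet: H, G, C — 3 of 3 types.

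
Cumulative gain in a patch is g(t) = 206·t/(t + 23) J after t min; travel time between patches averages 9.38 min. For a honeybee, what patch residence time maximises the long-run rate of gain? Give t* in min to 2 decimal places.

14.69 min

Optimal t* satisfies g'(t*) = g(t*)/(T + t*).
g'(t) = 206·23/(t + 23)². Setting 206·23/(t+23)² = 206t/[(t+23)(9.38+t)] gives 23(9.38+t) = t(t+23), so t² = 23×9.38 = 215.7.
t* = √215.7 = 14.69 min.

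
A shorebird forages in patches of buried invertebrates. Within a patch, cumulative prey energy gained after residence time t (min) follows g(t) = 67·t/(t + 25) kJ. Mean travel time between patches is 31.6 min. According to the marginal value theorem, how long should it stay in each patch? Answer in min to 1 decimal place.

By the marginal value theorem, leave when the instantaneous gain rate g'(t) equals the habitat-wide average g(t)/(T + t).
g'(t) = 67·25/(t + 25)². Setting 67·25/(t+25)² = 67t/[(t+25)(31.6+t)] gives 25(31.6+t) = t(t+25), so t² = 25×31.6 = 790.
t* = √790 = 28.11 min.

28.1 min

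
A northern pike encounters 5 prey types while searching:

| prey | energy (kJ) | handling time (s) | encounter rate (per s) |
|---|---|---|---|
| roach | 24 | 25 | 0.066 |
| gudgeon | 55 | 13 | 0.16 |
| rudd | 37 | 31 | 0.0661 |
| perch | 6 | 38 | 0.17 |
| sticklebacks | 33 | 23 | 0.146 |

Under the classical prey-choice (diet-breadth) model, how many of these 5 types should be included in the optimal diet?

Profitabilities (E/h, kJ/s): gudgeon 4.23, sticklebacks 1.43, rudd 1.19, roach 0.96, perch 0.158. Add prey in this order while the next type's profitability exceeds the intake rate on those already taken.
Rate on top 1: 2.857. sticklebacks: 1.43 < 2.857 → exclude; stop.
Optimal diet: gudgeon — 1 of 5 types.

1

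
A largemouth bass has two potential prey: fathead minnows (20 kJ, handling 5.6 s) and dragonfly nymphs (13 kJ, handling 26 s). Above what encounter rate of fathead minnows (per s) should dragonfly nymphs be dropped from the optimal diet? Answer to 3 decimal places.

0.029 per s

At the threshold, the rate on fathead minnows alone equals the profitability of dragonfly nymphs: λ·20/(1 + λ·5.6) = 13/26 = 0.5.
Rearranging, λ(20 − 0.5×5.6) = 0.5, so λ = 0.5/17.2 = 0.02907 per s.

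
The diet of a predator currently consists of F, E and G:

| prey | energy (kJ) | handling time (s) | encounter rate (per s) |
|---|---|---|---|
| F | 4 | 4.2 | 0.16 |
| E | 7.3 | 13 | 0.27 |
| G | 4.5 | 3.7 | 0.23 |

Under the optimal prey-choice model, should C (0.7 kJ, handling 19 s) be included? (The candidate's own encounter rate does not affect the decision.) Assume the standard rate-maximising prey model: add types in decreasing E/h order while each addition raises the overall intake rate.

No

Current rate: (0.16×4 + 0.27×7.3 + 0.23×4.5)/(1 + 0.16×4.2 + 0.27×13 + 0.23×3.7) = 0.6043 kJ/s.
Profitability of C: 0.7/19 = 0.03684 kJ/s.
0.03684 < 0.6043, so adding C would lower the average — exclude it.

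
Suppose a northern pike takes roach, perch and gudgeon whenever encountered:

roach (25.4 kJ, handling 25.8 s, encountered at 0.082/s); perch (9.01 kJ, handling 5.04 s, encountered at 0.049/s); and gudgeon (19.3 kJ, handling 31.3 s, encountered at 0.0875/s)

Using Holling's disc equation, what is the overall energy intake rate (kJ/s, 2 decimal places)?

R = Σλ_iE_i / (1 + Σλ_ih_i)
Numerator: 0.082×25.4 + 0.049×9.01 + 0.0875×19.3 = 4.213
Denominator: 1 + 0.082×25.8 + 0.049×5.04 + 0.0875×31.3 = 6.101
R = 4.213/6.101 = 0.6905 kJ/s

0.69 kJ/s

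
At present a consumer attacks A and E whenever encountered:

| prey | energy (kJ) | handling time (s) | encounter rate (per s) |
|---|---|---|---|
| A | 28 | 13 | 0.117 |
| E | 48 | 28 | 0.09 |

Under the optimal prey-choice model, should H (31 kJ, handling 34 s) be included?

Current rate: (0.117×28 + 0.09×48)/(1 + 0.117×13 + 0.09×28) = 1.507 kJ/s.
Profitability of H: 31/34 = 0.9118 kJ/s.
Since 0.9118 < R, time spent handling H is better spent searching.

No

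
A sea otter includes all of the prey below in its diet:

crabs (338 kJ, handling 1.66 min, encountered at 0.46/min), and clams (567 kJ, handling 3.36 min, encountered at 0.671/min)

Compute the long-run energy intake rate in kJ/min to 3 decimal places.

R = Σλ_iE_i / (1 + Σλ_ih_i)
Numerator: 0.46×338 + 0.671×567 = 535.9
Denominator: 1 + 0.46×1.66 + 0.671×3.36 = 4.018
R = 535.9/4.018 = 133.4 kJ/min

133.379 kJ/min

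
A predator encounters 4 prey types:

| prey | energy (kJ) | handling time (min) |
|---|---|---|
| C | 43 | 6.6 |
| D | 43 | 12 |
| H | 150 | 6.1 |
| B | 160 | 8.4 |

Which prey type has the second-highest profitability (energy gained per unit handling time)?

Profitability E/h (kJ/min): C = 43/6.6 = 6.52, D = 43/12 = 3.58, H = 150/6.1 = 24.6, B = 160/8.4 = 19.
Ranked: H > B > C > D.

B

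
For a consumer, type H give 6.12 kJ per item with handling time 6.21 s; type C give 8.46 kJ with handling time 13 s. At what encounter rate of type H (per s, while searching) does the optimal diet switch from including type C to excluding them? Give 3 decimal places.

0.313 per s

The zero-one rule: include type C iff E₂/h₂ > λE₁/(1+λh₁). Equality gives the switch point.
λE₁h₂ = E₂ + λE₂h₁ ⇒ λ = E₂/(E₁h₂ − E₂h₁) = 8.46/(79.56 − 52.54) = 0.3131 per s.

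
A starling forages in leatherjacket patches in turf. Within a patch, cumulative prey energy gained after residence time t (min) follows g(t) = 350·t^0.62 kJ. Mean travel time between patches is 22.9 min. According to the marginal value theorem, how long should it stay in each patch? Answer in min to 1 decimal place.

37.4 min

By the marginal value theorem, leave when the instantaneous gain rate g'(t) equals the habitat-wide average g(t)/(T + t).
g'(t) = 0.62·350·t^-0.38. Setting 0.62·350·t^-0.38 = 350·t^0.62/(22.9+t) gives 0.62(22.9+t) = t, so 0.38·t = 0.62×22.9.
t* = 0.62×22.9/0.38 = 37.36 min.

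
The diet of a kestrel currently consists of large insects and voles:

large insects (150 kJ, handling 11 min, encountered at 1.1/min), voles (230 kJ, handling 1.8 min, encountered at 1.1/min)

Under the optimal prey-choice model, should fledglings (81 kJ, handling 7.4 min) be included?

On large insects and voles alone, R = ΣλE/(1+Σλh) = 418/15.08 = 27.72 kJ/min.
fledglings: E/h = 81/7.4 = 10.95 kJ/min.
10.95 < 27.72, so adding fledglings would lower the average — exclude it.

No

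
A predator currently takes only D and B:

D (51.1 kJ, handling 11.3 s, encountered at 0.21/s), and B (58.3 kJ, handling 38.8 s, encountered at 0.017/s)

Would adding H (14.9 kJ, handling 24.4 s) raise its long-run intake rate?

Current rate: (0.21×51.1 + 0.017×58.3)/(1 + 0.21×11.3 + 0.017×38.8) = 2.907 kJ/s.
Profitability of H: 14.9/24.4 = 0.6107 kJ/s.
0.6107 < 2.907, so adding H would lower the average — exclude it.

No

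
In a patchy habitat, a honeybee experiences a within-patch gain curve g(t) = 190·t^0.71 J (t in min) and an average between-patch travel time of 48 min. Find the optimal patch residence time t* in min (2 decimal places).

117.52 min

Maximise g(t)/(T+t): set derivative to zero → g'(t)(T+t) = g(t).
g'(t) = 0.71·190·t^-0.29. Setting 0.71·190·t^-0.29 = 190·t^0.71/(48+t) gives 0.71(48+t) = t, so 0.29·t = 0.71×48.
t* = 0.71×48/0.29 = 117.5 min.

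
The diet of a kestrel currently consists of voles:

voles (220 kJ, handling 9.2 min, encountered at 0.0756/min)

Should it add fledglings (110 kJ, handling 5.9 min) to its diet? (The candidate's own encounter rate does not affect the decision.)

On voles alone, R = ΣλE/(1+Σλh) = 16.63/1.696 = 9.809 kJ/min.
Profitability of fledglings: 110/5.9 = 18.64 kJ/min.
Since 18.64 > R, including fledglings increases the long-run rate.

Yes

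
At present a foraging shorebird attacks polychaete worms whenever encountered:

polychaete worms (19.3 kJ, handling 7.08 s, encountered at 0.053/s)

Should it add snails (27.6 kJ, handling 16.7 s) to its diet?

On polychaete worms alone, R = ΣλE/(1+Σλh) = 1.023/1.375 = 0.7438 kJ/s.
Profitability of snails: 27.6/16.7 = 1.653 kJ/s.
1.653 > 0.7438, so adding snails raises the average — include it.

Yes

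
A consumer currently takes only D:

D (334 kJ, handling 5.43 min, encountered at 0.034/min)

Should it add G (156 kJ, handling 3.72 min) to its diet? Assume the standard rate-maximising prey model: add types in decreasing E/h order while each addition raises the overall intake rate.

Yes

Intake rate on the current diet: R = (0.034×334) / (1 + 0.034×5.43) = 11.36/1.185 = 9.586 kJ/min.
G: E/h = 156/3.72 = 41.94 kJ/min.
41.94 > 9.586, so adding G raises the average — include it.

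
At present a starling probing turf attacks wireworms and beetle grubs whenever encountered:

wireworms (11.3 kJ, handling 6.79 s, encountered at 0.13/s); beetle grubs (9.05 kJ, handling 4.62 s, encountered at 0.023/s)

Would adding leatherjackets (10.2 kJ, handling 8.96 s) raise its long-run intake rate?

Intake rate on the current diet: R = (0.13×11.3 + 0.023×9.05) / (1 + 0.13×6.79 + 0.023×4.62) = 1.677/1.989 = 0.8432 kJ/s.
leatherjackets: E/h = 10.2/8.96 = 1.138 kJ/s.
1.138 > 0.8432, so adding leatherjackets raises the average — include it.

Yes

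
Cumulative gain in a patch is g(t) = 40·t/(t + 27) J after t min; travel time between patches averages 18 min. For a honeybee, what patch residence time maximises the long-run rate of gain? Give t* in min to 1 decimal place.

22.0 min

By the marginal value theorem, leave when the instantaneous gain rate g'(t) equals the habitat-wide average g(t)/(T + t).
g'(t) = 40·27/(t + 27)². Setting 40·27/(t+27)² = 40t/[(t+27)(18+t)] gives 27(18+t) = t(t+27), so t² = 27×18 = 486.
t* = √486 = 22.05 min.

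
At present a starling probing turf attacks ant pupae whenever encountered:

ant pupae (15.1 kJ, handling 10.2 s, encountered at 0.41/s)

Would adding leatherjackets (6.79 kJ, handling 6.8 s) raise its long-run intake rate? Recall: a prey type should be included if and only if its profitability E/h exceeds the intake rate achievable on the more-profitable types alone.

No

Current rate: (0.41×15.1)/(1 + 0.41×10.2) = 1.195 kJ/s.
leatherjackets: E/h = 6.79/6.8 = 0.9985 kJ/s.
0.9985 < 1.195, so adding leatherjackets would lower the average — exclude it.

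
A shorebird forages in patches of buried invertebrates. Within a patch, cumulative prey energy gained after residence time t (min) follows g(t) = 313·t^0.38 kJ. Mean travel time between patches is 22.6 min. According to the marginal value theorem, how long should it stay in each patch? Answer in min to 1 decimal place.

13.9 min

Optimal t* satisfies g'(t*) = g(t*)/(T + t*).
g'(t) = 0.38·313·t^-0.62. Setting 0.38·313·t^-0.62 = 313·t^0.38/(22.6+t) gives 0.38(22.6+t) = t, so 0.62·t = 0.38×22.6.
t* = 0.38×22.6/0.62 = 13.85 min.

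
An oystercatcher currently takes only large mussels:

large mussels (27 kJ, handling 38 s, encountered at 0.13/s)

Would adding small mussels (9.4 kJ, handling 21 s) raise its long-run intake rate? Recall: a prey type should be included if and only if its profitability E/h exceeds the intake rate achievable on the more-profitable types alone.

No

Intake rate on the current diet: R = (0.13×27) / (1 + 0.13×38) = 3.51/5.94 = 0.5909 kJ/s.
Profitability of small mussels: 9.4/21 = 0.4476 kJ/s.
Since 0.4476 < R, time spent handling small mussels is better spent searching.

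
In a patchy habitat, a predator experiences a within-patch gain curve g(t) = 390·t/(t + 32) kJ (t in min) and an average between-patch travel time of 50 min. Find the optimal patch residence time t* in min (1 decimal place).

Maximise g(t)/(T+t): set derivative to zero → g'(t)(T+t) = g(t).
g'(t) = 390·32/(t + 32)². Setting 390·32/(t+32)² = 390t/[(t+32)(50+t)] gives 32(50+t) = t(t+32), so t² = 32×50 = 1600.
t* = √1600 = 40 min.

40.0 min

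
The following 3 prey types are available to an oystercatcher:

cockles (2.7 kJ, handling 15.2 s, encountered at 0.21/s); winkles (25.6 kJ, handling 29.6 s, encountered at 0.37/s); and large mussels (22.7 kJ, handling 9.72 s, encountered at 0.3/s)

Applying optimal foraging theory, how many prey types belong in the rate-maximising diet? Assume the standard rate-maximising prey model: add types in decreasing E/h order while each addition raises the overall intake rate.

Rank by E/h (kJ/s): large mussels 2.34, winkles 0.865, cockles 0.178. Include each in turn until the next type's E/h falls below the running intake rate.
Rate on top 1: 1.739. winkles: 0.865 < 1.739 → exclude; stop.
Optimal diet: large mussels — 1 of 3 types.

1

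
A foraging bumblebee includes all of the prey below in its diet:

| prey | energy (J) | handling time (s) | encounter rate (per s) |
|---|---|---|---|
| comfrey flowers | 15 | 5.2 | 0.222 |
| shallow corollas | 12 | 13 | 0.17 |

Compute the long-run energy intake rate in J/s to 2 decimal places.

1.23 J/s

R = (0.222×15 + 0.17×12) / (1 + 0.222×5.2 + 0.17×13) = 5.37/4.364 = 1.23 J/s.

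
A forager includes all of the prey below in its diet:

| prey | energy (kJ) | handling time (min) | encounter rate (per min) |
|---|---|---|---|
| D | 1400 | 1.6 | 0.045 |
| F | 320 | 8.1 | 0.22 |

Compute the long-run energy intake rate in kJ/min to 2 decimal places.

46.74 kJ/min

R = (0.045×1400 + 0.22×320) / (1 + 0.045×1.6 + 0.22×8.1) = 133.4/2.854 = 46.74 kJ/min.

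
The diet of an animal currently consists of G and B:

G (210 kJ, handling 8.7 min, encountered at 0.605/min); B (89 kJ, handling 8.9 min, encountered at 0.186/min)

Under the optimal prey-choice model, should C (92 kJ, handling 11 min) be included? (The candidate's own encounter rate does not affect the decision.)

Current rate: (0.605×210 + 0.186×89)/(1 + 0.605×8.7 + 0.186×8.9) = 18.13 kJ/min.
C: E/h = 92/11 = 8.364 kJ/min.
Since 8.364 < R, time spent handling C is better spent searching.

No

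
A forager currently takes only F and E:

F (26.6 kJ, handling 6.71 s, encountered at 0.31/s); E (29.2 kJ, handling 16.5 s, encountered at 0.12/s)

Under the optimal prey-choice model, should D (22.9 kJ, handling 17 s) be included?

Current rate: (0.31×26.6 + 0.12×29.2)/(1 + 0.31×6.71 + 0.12×16.5) = 2.322 kJ/s.
D: E/h = 22.9/17 = 1.347 kJ/s.
1.347 < 2.322, so adding D would lower the average — exclude it.

No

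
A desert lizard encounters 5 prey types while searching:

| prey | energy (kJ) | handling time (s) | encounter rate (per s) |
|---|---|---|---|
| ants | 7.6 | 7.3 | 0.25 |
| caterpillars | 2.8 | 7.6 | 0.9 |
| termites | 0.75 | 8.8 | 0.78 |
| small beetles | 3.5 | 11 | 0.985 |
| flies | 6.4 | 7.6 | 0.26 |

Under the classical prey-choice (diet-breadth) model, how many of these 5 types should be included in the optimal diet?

2

Profitabilities (E/h, kJ/s): ants 1.04, flies 0.842, caterpillars 0.368, small beetles 0.318, termites 0.0852. Add prey in this order while the next type's profitability exceeds the intake rate on those already taken.
Rate on top 1: 0.6726. flies: 0.842 > 0.6726 → include.
Rate on top 2: 0.7423. caterpillars: 0.368 < 0.7423 → exclude; stop.
Optimal diet: ants, flies — 2 of 5 types.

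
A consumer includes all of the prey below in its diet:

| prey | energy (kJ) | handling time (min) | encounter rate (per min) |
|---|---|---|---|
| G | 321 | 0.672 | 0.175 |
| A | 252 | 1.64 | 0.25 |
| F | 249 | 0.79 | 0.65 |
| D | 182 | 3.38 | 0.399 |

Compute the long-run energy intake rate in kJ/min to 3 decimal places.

Energy encountered per unit search time: 0.175×321 + 0.25×252 + 0.65×249 + 0.399×182 = 353.6 kJ/min.
Handling time per unit search time: 0.175×0.672 + 0.25×1.64 + 0.65×0.79 + 0.399×3.38 = 2.39.
Rate = 353.6/(1 + 2.39) = 104.3 kJ/min.

104.328 kJ/min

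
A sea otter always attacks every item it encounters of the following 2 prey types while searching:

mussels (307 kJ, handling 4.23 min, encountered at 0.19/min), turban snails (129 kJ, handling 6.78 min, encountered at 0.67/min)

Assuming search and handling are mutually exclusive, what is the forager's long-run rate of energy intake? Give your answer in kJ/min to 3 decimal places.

22.810 kJ/min

R = (0.19×307 + 0.67×129) / (1 + 0.19×4.23 + 0.67×6.78) = 144.8/6.346 = 22.81 kJ/min.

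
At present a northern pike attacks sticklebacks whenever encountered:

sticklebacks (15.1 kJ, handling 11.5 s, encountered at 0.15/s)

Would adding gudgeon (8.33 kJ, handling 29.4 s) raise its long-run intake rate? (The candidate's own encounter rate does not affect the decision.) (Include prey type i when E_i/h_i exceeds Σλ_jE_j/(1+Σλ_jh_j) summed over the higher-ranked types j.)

No

Intake rate on the current diet: R = (0.15×15.1) / (1 + 0.15×11.5) = 2.265/2.725 = 0.8312 kJ/s.
gudgeon: E/h = 8.33/29.4 = 0.2833 kJ/s.
Since 0.2833 < R, time spent handling gudgeon is better spent searching.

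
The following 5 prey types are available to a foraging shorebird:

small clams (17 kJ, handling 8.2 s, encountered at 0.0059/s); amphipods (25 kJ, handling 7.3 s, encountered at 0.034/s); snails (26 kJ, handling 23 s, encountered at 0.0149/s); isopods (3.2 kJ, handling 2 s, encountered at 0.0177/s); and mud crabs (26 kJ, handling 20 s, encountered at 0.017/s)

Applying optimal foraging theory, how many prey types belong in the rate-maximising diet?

Profitabilities (E/h, kJ/s): amphipods 3.42, small clams 2.07, isopods 1.6, mud crabs 1.3, snails 1.13. Add prey in this order while the next type's profitability exceeds the intake rate on those already taken.
Rate on top 1: 0.681. small clams: 2.07 > 0.681 → include.
Rate on top 2: 0.7329. isopods: 1.6 > 0.7329 → include.
Rate on top 3: 0.756. mud crabs: 1.3 > 0.756 → include.
Rate on top 4: 0.8666. snails: 1.13 > 0.8666 → include.
Optimal diet: amphipods, small clams, isopods, mud crabs, snails — 5 of 5 types.

5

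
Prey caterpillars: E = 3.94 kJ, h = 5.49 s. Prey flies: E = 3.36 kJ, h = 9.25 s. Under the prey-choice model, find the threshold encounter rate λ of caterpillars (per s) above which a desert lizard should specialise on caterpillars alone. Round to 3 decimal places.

0.187 per s

At the threshold, the rate on caterpillars alone equals the profitability of flies: λ·3.94/(1 + λ·5.49) = 3.36/9.25 = 0.3632.
Rearranging, λ(3.94 − 0.3632×5.49) = 0.3632, so λ = 0.3632/1.946 = 0.1867 per s.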